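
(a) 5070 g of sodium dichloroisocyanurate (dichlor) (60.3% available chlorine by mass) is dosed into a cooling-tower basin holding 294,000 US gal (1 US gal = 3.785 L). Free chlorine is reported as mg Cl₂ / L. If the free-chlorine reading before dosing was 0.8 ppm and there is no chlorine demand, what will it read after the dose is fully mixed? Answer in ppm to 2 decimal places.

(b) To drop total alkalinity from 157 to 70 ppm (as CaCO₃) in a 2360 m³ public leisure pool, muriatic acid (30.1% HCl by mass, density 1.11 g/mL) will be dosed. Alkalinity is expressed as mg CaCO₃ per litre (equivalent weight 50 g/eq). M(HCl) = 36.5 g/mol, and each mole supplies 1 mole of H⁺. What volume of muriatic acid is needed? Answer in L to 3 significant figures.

(a) 3.55 ppm; (b) 449 L

(a) Volume: 294,000 US gal × 3.785 L/gal = 1,112,790 L.
(a) Available chlorine delivered: 5070 g × 0.603 = 3057 g as Cl₂.
(a) Concentration rise: 3057 g / 1,112,790 L = 2.747 mg/L = 2.75 ppm.
(a) Final FC: 0.8 + 2.75 = 3.55 ppm.

(b) Volume: 2360 m³ = 2,360,000 L.
(b) Alkalinity to neutralize: (157 − 70) = 87 mg/L as CaCO₃ × 2,360,000 L = 205,300 g as CaCO₃.
(b) Equivalents of H⁺ required: 205,300 ÷ 50 g/eq = 4106 eq = 4106 mol HCl.
(b) Mass of HCl: 4106 × 36.5 = 149,900 g.
(b) Mass of 30.1% solution: 149,900 / 0.301 = 498,000 g.
(b) Volume: 498,000 g ÷ 1.11 g/mL = 448,600 mL.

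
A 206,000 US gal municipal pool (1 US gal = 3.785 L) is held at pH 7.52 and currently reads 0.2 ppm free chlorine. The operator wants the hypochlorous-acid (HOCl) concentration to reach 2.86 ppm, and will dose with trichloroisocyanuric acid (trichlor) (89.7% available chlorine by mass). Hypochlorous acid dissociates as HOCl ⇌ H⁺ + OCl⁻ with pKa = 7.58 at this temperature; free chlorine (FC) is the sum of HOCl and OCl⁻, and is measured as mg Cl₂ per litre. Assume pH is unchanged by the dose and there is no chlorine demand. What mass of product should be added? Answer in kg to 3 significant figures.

4.48 kg

Volume: 206,000 US gal × 3.785 L/gal = 779,710 L.
[OCl⁻]/[HOCl] = 10^(pH − pKa) = 10^(7.52 − 7.58) = 0.871; fraction as HOCl = 1/(1 + 0.871) = 0.5345.
Free chlorine required for 2.86 ppm HOCl: 2.86 / 0.5345 = 5.351 ppm.
FC to add: 5.351 − 0.2 = 5.151 mg/L as Cl₂.
Cl₂ equivalent: 5.151 mg/L × 779,710 L = 4016 g.
Product at 89.7% available Cl: 4016 / 0.897 = 4477 g.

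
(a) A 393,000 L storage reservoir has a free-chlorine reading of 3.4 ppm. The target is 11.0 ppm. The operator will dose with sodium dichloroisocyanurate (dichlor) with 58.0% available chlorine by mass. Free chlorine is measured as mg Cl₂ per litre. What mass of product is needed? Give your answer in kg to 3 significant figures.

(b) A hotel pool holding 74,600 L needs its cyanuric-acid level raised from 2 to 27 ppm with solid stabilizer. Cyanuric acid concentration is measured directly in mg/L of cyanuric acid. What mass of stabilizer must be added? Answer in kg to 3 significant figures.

(a) Chlorine deficit: 11.0 − 3.4 = 7.6 ppm = 7.6 mg/L as Cl₂.
(a) Cl₂ equivalent needed: 7.6 mg/L × 393,000 L = 2,987,000 mg = 2987 g.
(a) Product at 58.0% available chlorine: 2987 / 0.58 = 5150 g.

(b) CYA to add: (27 − 2) = 25 mg/L × 74,600 L = 1865 g cyanuric acid.

(a) 5.15 kg; (b) 1.86 kg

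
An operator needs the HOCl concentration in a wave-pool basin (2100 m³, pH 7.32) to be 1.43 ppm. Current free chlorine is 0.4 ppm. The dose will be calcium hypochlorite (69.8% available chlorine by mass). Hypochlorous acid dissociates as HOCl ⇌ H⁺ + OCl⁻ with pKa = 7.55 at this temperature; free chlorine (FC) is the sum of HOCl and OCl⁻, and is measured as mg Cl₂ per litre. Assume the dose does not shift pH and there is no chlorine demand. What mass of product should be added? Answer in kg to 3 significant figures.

5.63 kg

Volume: 2100 m³ = 2,100,000 L.
[OCl⁻]/[HOCl] = 10^(pH − pKa) = 10^(7.32 − 7.55) = 0.5888; fraction as HOCl = 1/(1 + 0.5888) = 0.6294.
Free chlorine required for 1.43 ppm HOCl: 1.43 / 0.6294 = 2.272 ppm.
FC to add: 2.272 − 0.4 = 1.872 mg/L as Cl₂.
Cl₂ equivalent: 1.872 mg/L × 2,100,000 L = 3931 g.
Product at 69.8% available Cl: 3931 / 0.698 = 5632 g.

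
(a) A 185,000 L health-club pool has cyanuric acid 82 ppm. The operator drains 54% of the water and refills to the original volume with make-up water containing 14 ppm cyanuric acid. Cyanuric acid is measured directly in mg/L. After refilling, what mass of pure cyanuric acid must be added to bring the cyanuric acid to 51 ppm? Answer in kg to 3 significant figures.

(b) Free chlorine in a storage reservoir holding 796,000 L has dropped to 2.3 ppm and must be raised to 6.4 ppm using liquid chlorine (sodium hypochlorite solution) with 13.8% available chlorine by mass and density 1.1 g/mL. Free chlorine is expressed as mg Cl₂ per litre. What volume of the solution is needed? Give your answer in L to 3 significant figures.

(a) After draining 54% and refilling: 82 × 0.46 + 14 × 0.54 = 45.28 ppm.
(a) Deficit to target: 51 − 45.28 = 5.72 mg/L.
(a) Mass: 5.72 mg/L × 185,000 L = 1058 g cyanuric acid.

(b) Chlorine deficit: 6.4 − 2.3 = 4.1 ppm = 4.1 mg/L as Cl₂.
(b) Cl₂ equivalent needed: 4.1 mg/L × 796,000 L = 3,264,000 mg = 3264 g.
(b) Product at 13.8% available chlorine: 3264 / 0.138 = 23,650 g.
(b) Volume at density 1.1 g/mL: 23,650 g ÷ 1.1 g/mL = 21,500 mL.

(a) 1.06 kg; (b) 21.5 L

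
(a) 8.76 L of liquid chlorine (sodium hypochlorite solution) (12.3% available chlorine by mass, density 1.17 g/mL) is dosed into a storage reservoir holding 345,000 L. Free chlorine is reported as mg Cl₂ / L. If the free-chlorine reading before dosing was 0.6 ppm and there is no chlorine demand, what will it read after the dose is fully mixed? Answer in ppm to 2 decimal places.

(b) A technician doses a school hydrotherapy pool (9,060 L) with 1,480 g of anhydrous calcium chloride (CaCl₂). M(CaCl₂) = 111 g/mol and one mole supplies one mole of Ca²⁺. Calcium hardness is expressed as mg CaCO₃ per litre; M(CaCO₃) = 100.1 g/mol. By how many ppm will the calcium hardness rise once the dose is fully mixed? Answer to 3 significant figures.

(a) Mass of solution: 8.76 L × 1000 mL/L × 1.17 g/mL = 10,250 g.
(a) Available chlorine delivered: 10,250 g × 0.123 = 1261 g as Cl₂.
(a) Concentration rise: 1261 g / 345,000 L = 3.654 mg/L = 3.65 ppm.
(a) Final FC: 0.6 + 3.65 = 4.25 ppm.

(b) Moles of Ca²⁺: 1,480 g ÷ 111 g/mol = 13.33 mol.
(b) As CaCO₃: 13.33 mol × 100.1 g/mol = 1335 g.
(b) Rise: 1335 g / 9,060 L × 1000 = 147.3 mg/L.

(a) 4.25 ppm; (b) 147 ppm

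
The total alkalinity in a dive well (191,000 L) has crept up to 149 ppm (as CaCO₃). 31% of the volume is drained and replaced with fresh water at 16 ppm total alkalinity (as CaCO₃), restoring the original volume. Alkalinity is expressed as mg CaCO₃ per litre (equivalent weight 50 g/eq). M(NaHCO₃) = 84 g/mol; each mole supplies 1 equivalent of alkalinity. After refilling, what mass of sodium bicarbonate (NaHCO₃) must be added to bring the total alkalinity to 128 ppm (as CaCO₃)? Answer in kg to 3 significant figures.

After draining 31% and refilling: 149 × 0.69 + 16 × 0.31 = 107.77 ppm.
Deficit to target: 128 − 107.77 = 20.23 mg/L.
As CaCO₃: 20.23 mg/L × 191,000 L = 3864 g; ÷ 50 g/eq ÷ 1 = 77.28 mol NaHCO₃.
Mass: 77.28 × 84 = 6491 g.

6.49 kg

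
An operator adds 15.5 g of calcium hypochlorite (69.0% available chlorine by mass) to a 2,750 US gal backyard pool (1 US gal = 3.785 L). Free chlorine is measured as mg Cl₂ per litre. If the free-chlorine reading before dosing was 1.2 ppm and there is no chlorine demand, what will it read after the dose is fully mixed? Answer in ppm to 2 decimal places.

2.23 ppm

Volume: 2,750 US gal × 3.785 L/gal = 10,409 L.
Available chlorine delivered: 15.5 g × 0.69 = 10.69 g as Cl₂.
Concentration rise: 10.69 g / 10,409 L = 1.028 mg/L = 1.03 ppm.
Final FC: 1.2 + 1.03 = 2.23 ppm.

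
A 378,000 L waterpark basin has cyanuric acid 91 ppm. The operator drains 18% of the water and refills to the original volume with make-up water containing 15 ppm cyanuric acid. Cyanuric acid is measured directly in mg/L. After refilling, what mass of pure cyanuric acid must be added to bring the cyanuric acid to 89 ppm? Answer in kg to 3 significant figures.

4.42 kg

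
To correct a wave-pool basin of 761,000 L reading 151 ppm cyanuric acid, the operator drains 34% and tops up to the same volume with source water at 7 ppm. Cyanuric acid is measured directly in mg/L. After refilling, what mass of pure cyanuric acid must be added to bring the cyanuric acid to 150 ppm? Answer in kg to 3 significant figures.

36.5 kg

After draining 34% and refilling: 151 × 0.66 + 7 × 0.34 = 102.04 ppm.
Deficit to target: 150 − 102.04 = 47.96 mg/L.
Mass: 47.96 mg/L × 761,000 L = 36,500 g cyanuric acid.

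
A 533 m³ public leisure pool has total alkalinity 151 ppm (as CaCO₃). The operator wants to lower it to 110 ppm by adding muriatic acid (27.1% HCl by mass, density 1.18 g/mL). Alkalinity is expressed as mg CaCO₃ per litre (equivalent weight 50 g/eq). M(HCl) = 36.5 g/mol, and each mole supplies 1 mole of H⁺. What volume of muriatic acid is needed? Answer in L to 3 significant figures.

49.9 L

Volume: 533 m³ = 533,000 L.
Alkalinity to neutralize: (151 − 110) = 41 mg/L as CaCO₃ × 533,000 L = 21,850 g as CaCO₃.
Equivalents of H⁺ required: 21,850 ÷ 50 g/eq = 437.1 eq = 437.1 mol HCl.
Mass of HCl: 437.1 × 36.5 = 15,950 g.
Mass of 27.1% solution: 15,950 / 0.271 = 58,870 g.
Volume: 58,870 g ÷ 1.18 g/mL = 49,890 mL.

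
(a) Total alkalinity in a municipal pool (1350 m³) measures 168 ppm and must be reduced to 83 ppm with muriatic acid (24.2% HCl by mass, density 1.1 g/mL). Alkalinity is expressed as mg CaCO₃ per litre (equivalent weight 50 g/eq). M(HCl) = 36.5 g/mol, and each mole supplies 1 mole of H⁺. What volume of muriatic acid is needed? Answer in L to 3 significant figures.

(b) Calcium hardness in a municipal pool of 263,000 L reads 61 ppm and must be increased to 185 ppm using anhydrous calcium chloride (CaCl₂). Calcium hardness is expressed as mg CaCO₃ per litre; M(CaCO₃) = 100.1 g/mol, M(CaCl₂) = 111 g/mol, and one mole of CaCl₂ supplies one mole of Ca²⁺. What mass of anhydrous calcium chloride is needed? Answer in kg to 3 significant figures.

(a) 315 L; (b) 36.2 kg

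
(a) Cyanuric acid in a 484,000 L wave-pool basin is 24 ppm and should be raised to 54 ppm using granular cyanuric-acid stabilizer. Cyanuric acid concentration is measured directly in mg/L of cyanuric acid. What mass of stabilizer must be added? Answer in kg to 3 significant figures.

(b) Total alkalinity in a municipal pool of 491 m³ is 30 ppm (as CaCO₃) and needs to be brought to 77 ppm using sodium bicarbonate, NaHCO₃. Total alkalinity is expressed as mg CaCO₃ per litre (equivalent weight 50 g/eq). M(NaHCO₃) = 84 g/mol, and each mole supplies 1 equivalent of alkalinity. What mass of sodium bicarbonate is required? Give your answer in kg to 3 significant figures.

(a) 14.5 kg; (b) 38.8 kg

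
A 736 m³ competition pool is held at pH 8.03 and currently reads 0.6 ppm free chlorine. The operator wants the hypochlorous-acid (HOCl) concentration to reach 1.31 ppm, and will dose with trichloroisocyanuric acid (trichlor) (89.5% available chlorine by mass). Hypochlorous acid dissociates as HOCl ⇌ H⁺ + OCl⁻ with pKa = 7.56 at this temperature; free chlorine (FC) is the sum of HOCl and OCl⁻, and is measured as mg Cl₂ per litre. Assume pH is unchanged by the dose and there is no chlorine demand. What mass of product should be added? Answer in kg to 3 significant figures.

Volume: 736 m³ = 736,000 L.
[OCl⁻]/[HOCl] = 10^(pH − pKa) = 10^(8.03 − 7.56) = 2.951; fraction as HOCl = 1/(1 + 2.951) = 0.2531.
Free chlorine required for 1.31 ppm HOCl: 1.31 / 0.2531 = 5.176 ppm.
FC to add: 5.176 − 0.6 = 4.576 mg/L as Cl₂.
Cl₂ equivalent: 4.576 mg/L × 736,000 L = 3368 g.
Product at 89.5% available Cl: 3368 / 0.895 = 3763 g.

3.76 kg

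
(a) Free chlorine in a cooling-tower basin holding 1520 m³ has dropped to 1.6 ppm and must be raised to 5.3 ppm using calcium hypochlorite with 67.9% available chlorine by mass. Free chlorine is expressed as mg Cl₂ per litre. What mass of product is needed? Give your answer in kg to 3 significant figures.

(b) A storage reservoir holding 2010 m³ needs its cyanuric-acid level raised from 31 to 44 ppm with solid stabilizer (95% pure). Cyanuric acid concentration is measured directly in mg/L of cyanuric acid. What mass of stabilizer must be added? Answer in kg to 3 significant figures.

(a) 8.28 kg; (b) 27.5 kg

(a) Volume: 1520 m³ = 1,520,000 L.
(a) Chlorine deficit: 5.3 − 1.6 = 3.7 ppm = 3.7 mg/L as Cl₂.
(a) Cl₂ equivalent needed: 3.7 mg/L × 1,520,000 L = 5,624,000 mg = 5624 g.
(a) Product at 67.9% available chlorine: 5624 / 0.679 = 8283 g.

(b) Volume: 2010 m³ = 2,010,000 L.
(b) CYA to add: (44 − 31) = 13 mg/L × 2,010,000 L = 26,130 g cyanuric acid.
(b) At 95% purity: 26,130 / 0.95 = 27,510 g product.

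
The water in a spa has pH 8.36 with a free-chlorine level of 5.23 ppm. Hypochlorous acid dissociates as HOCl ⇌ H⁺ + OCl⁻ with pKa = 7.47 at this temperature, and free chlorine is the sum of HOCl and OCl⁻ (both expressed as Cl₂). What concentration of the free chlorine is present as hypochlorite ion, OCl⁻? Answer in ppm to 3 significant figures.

[OCl⁻]/[HOCl] = 10^(pH − pKa) = 10^(8.36 − 7.47) = 10^0.89 = 7.762.
Fraction as HOCl = 1 / (1 + 7.762) = 0.1141.
OCl⁻ = (1 − 0.1141) × 5.23 ppm = 4.633 ppm.

4.63 ppm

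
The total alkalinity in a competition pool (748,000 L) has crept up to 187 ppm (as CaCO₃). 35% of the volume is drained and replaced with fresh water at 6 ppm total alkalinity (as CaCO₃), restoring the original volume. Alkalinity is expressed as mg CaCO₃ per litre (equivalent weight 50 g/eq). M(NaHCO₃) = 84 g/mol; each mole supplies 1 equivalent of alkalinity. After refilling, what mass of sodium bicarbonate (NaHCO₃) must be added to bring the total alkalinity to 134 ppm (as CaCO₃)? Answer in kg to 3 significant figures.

After draining 35% and refilling: 187 × 0.65 + 6 × 0.35 = 123.65 ppm.
Deficit to target: 134 − 123.65 = 10.35 mg/L.
As CaCO₃: 10.35 mg/L × 748,000 L = 7742 g; ÷ 50 g/eq ÷ 1 = 154.8 mol NaHCO₃.
Mass: 154.8 × 84 = 13,010 g.

13.0 kg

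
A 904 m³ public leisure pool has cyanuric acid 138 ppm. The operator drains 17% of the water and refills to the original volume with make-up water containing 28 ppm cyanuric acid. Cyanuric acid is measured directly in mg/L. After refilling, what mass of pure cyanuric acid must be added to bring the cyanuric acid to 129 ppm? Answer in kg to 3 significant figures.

8.77 kg

Volume: 904 m³ = 904,000 L.
After draining 17% and refilling: 138 × 0.83 + 28 × 0.17 = 119.3 ppm.
Deficit to target: 129 − 119.3 = 9.7 mg/L.
Mass: 9.7 mg/L × 904,000 L = 8769 g cyanuric acid.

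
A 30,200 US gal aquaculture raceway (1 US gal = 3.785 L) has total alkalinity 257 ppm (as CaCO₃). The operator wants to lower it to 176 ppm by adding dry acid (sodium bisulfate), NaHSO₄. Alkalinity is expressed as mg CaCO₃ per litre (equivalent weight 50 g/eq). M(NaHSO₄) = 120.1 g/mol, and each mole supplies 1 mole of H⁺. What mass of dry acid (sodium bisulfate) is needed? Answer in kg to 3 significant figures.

22.2 kg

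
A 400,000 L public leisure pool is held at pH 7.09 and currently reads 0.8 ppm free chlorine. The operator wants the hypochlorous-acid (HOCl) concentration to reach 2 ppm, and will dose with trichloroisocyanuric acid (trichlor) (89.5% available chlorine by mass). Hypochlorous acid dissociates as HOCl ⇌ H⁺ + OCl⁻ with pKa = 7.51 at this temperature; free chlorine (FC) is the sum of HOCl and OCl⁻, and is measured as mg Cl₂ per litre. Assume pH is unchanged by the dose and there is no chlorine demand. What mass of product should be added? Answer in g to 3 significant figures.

[OCl⁻]/[HOCl] = 10^(pH − pKa) = 10^(7.09 − 7.51) = 0.3802; fraction as HOCl = 1/(1 + 0.3802) = 0.7245.
Free chlorine required for 2 ppm HOCl: 2 / 0.7245 = 2.76 ppm.
FC to add: 2.76 − 0.8 = 1.96 mg/L as Cl₂.
Cl₂ equivalent: 1.96 mg/L × 400,000 L = 784.2 g.
Product at 89.5% available Cl: 784.2 / 0.895 = 876.1 g.

876 g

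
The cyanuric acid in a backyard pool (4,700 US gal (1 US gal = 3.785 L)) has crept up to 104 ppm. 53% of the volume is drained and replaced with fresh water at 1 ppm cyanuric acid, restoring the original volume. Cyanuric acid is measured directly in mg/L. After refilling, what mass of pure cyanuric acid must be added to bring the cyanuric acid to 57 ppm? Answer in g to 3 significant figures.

135 g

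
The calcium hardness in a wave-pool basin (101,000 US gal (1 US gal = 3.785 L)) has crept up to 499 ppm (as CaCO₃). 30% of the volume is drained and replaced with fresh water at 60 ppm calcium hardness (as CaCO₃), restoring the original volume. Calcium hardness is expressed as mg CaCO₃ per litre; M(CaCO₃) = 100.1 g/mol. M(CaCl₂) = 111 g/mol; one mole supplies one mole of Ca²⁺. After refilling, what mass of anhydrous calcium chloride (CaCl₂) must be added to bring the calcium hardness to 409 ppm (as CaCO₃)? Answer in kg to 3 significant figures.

17.7 kg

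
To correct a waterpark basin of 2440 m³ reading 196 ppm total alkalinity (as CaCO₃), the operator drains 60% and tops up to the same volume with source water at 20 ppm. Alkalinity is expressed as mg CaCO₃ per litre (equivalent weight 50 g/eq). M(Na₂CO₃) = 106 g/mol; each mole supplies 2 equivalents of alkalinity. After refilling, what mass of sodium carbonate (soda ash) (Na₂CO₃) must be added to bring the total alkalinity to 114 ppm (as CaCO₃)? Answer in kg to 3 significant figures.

61.0 kg

Volume: 2440 m³ = 2,440,000 L.
After draining 60% and refilling: 196 × 0.40 + 20 × 0.60 = 90.4 ppm.
Deficit to target: 114 − 90.4 = 23.6 mg/L.
As CaCO₃: 23.6 mg/L × 2,440,000 L = 57,580 g; ÷ 50 g/eq ÷ 2 = 575.8 mol Na₂CO₃.
Mass: 575.8 × 106 = 61,040 g.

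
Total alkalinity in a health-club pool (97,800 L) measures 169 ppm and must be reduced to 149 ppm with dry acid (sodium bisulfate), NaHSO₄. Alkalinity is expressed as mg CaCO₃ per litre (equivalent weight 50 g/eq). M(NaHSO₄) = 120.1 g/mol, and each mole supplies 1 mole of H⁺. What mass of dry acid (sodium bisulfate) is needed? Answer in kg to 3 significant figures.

Alkalinity to neutralize: (169 − 149) = 20 mg/L as CaCO₃ × 97,800 L = 1956 g as CaCO₃.
Equivalents of H⁺ required: 1956 ÷ 50 g/eq = 39.12 eq = 39.12 mol NaHSO₄.
Mass of NaHSO₄: 39.12 × 120.1 = 4698 g.

4.70 kg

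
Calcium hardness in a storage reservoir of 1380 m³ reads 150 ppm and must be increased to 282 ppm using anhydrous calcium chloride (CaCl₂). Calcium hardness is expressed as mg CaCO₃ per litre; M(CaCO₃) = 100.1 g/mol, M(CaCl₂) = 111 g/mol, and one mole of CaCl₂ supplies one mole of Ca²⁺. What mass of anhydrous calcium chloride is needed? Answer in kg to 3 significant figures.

202 kg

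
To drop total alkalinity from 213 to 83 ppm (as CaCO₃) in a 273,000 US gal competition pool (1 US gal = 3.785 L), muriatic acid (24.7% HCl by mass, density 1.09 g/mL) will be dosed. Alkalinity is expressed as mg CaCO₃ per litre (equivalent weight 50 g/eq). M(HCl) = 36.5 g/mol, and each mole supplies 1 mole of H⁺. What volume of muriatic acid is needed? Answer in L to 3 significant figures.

364 L

Volume: 273,000 US gal × 3.785 L/gal = 1,033,305 L.
Alkalinity to neutralize: (213 − 83) = 130 mg/L as CaCO₃ × 1,033,305 L = 134,300 g as CaCO₃.
Equivalents of H⁺ required: 134,300 ÷ 50 g/eq = 2687 eq = 2687 mol HCl.
Mass of HCl: 2687 × 36.5 = 98,060 g.
Mass of 24.7% solution: 98,060 / 0.247 = 397,000 g.
Volume: 397,000 g ÷ 1.09 g/mL = 364,200 mL.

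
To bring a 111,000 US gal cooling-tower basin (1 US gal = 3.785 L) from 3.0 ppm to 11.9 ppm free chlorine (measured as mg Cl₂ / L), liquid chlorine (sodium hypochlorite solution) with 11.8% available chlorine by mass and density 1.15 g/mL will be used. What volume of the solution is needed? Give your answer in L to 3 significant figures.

Volume: 111,000 US gal × 3.785 L/gal = 420,135 L.
Chlorine deficit: 11.9 − 3.0 = 8.9 ppm = 8.9 mg/L as Cl₂.
Cl₂ equivalent needed: 8.9 mg/L × 420,135 L = 3,739,000 mg = 3739 g.
Product at 11.8% available chlorine: 3739 / 0.118 = 31,690 g.
Volume at density 1.15 g/mL: 31,690 g ÷ 1.15 g/mL = 27,550 mL.

27.6 L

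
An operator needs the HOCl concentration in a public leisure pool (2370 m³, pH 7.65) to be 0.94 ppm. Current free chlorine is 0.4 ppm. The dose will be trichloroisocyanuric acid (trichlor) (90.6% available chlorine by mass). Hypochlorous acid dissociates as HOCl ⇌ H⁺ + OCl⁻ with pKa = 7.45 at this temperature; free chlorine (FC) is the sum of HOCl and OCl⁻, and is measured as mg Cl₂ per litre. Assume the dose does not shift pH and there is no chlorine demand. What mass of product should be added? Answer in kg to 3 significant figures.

Volume: 2370 m³ = 2,370,000 L.
[OCl⁻]/[HOCl] = 10^(pH − pKa) = 10^(7.65 − 7.45) = 1.585; fraction as HOCl = 1/(1 + 1.585) = 0.3869.
Free chlorine required for 0.94 ppm HOCl: 0.94 / 0.3869 = 2.43 ppm.
FC to add: 2.43 − 0.4 = 2.03 mg/L as Cl₂.
Cl₂ equivalent: 2.03 mg/L × 2,370,000 L = 4811 g.
Product at 90.6% available Cl: 4811 / 0.906 = 5310 g.

5.31 kg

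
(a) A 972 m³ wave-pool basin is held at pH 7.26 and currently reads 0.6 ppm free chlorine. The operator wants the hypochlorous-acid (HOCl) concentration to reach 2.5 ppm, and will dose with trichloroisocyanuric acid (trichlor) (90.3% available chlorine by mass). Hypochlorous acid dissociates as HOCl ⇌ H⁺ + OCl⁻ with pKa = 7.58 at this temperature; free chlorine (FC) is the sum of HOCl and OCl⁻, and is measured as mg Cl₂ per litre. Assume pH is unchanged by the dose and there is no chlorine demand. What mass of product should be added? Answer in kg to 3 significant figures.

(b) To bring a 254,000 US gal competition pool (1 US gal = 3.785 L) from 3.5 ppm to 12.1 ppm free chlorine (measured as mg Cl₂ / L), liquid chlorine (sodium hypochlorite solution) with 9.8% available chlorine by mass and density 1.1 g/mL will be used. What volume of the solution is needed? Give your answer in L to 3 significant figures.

(a) Volume: 972 m³ = 972,000 L.
(a) [OCl⁻]/[HOCl] = 10^(pH − pKa) = 10^(7.26 − 7.58) = 0.4786; fraction as HOCl = 1/(1 + 0.4786) = 0.6763.
(a) Free chlorine required for 2.5 ppm HOCl: 2.5 / 0.6763 = 3.697 ppm.
(a) FC to add: 3.697 − 0.6 = 3.097 mg/L as Cl₂.
(a) Cl₂ equivalent: 3.097 mg/L × 972,000 L = 3010 g.
(a) Product at 90.3% available Cl: 3010 / 0.903 = 3333 g.

(b) Volume: 254,000 US gal × 3.785 L/gal = 961,390 L.
(b) Chlorine deficit: 12.1 − 3.5 = 8.6 ppm = 8.6 mg/L as Cl₂.
(b) Cl₂ equivalent needed: 8.6 mg/L × 961,390 L = 8,268,000 mg = 8268 g.
(b) Product at 9.8% available chlorine: 8268 / 0.098 = 84,370 g.
(b) Volume at density 1.1 g/mL: 84,370 g ÷ 1.1 g/mL = 76,700 mL.

(a) 3.33 kg; (b) 76.7 L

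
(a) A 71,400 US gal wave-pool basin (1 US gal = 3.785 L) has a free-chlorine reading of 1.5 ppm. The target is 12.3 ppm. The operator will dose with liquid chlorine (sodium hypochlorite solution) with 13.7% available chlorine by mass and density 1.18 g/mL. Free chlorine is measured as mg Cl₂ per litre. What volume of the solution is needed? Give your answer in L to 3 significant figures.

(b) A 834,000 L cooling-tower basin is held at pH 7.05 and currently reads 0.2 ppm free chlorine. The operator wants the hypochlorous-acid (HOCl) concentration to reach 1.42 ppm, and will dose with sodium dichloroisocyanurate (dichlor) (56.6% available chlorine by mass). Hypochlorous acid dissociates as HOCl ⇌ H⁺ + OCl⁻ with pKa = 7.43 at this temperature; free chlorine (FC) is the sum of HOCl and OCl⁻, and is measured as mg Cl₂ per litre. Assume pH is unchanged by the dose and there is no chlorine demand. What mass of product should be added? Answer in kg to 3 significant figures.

(a) 18.1 L; (b) 2.67 kg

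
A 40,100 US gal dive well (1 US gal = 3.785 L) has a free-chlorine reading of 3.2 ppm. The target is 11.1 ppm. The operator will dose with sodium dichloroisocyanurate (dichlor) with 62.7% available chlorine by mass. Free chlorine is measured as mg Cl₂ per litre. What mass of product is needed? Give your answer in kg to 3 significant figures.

Volume: 40,100 US gal × 3.785 L/gal = 151,778 L.
Chlorine deficit: 11.1 − 3.2 = 7.9 ppm = 7.9 mg/L as Cl₂.
Cl₂ equivalent needed: 7.9 mg/L × 151,778 L = 1,199,000 mg = 1199 g.
Product at 62.7% available chlorine: 1199 / 0.627 = 1912 g.

1.91 kg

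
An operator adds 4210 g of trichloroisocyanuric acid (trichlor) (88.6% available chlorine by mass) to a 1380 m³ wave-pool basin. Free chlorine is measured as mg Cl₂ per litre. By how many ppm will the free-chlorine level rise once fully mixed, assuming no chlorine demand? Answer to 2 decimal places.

Volume: 1380 m³ = 1,380,000 L.
Available chlorine delivered: 4210 g × 0.886 = 3730 g as Cl₂.
Concentration rise: 3730 g / 1,380,000 L = 2.703 mg/L = 2.70 ppm.

2.70 ppm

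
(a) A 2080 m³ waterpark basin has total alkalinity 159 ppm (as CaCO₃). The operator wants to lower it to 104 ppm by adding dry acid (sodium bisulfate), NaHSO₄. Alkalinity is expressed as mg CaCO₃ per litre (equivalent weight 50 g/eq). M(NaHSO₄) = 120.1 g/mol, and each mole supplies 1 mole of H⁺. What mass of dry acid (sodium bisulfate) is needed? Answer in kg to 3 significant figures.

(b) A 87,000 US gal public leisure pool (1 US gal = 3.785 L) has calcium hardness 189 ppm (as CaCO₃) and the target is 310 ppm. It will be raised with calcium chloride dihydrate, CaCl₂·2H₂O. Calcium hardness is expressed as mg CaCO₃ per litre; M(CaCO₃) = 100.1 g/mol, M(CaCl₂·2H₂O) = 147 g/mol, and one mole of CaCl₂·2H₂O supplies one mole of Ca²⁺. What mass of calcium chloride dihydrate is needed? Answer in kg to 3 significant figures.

(a) Volume: 2080 m³ = 2,080,000 L.
(a) Alkalinity to neutralize: (159 − 104) = 55 mg/L as CaCO₃ × 2,080,000 L = 114,400 g as CaCO₃.
(a) Equivalents of H⁺ required: 114,400 ÷ 50 g/eq = 2288 eq = 2288 mol NaHSO₄.
(a) Mass of NaHSO₄: 2288 × 120.1 = 274,800 g.

(b) Volume: 87,000 US gal × 3.785 L/gal = 329,295 L.
(b) Hardness to add: (310 − 189) = 121 mg/L as CaCO₃ × 329,295 L = 39,840 g as CaCO₃.
(b) Moles of Ca²⁺ (1 mol Ca²⁺ ≡ 1 mol CaCO₃): 39,840 / 100.1 g/mol = 398 mol.
(b) Mass of CaCl₂·2H₂O: 398 × 147 = 58,510 g.

(a) 275 kg; (b) 58.5 kg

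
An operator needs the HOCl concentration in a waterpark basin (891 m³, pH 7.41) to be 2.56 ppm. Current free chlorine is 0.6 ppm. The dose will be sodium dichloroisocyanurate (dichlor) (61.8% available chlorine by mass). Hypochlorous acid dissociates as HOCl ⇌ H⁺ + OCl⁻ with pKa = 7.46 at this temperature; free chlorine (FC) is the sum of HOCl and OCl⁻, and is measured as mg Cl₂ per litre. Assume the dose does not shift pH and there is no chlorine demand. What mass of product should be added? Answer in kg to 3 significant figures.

6.12 kg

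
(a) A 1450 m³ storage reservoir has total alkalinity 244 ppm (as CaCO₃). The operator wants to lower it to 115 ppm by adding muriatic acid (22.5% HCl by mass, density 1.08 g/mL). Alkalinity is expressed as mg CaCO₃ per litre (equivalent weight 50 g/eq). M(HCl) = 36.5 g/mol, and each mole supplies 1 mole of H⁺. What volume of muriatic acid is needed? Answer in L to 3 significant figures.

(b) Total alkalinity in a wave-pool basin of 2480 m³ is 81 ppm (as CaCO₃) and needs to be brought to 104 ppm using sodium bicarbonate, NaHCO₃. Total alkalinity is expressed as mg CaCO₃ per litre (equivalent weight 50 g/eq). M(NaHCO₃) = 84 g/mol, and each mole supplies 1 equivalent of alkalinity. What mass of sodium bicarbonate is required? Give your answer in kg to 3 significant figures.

(a) 562 L; (b) 95.8 kg

(a) Volume: 1450 m³ = 1,450,000 L.
(a) Alkalinity to neutralize: (244 − 115) = 129 mg/L as CaCO₃ × 1,450,000 L = 187,000 g as CaCO₃.
(a) Equivalents of H⁺ required: 187,000 ÷ 50 g/eq = 3741 eq = 3741 mol HCl.
(a) Mass of HCl: 3741 × 36.5 = 136,500 g.
(a) Mass of 22.5% solution: 136,500 / 0.225 = 606,900 g.
(a) Volume: 606,900 g ÷ 1.08 g/mL = 561,900 mL.

(b) Volume: 2480 m³ = 2,480,000 L.
(b) Alkalinity to add: (104 − 81) = 23 mg/L as CaCO₃ × 2,480,000 L = 57,040 g as CaCO₃.
(b) Equivalents: 57,040 g ÷ 50 g/eq = 1141 eq.
(b) NaHCO₃ supplies 1 eq per mole → 1141 mol.
(b) Mass: 1141 mol × 84 g/mol = 95,830 g.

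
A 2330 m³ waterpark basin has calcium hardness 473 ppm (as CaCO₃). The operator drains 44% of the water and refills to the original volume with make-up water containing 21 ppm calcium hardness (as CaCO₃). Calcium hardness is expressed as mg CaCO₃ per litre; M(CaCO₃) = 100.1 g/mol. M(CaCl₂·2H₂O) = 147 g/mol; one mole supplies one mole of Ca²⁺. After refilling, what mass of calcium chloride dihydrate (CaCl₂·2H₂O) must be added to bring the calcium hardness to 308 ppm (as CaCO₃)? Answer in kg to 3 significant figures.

116 kg

Volume: 2330 m³ = 2,330,000 L.
After draining 44% and refilling: 473 × 0.56 + 21 × 0.44 = 274.12 ppm.
Deficit to target: 308 − 274.12 = 33.88 mg/L.
As CaCO₃: 33.88 mg/L × 2,330,000 L = 78,940 g; ÷ 100.1 = 788.6 mol Ca²⁺.
Mass: 788.6 × 147 = 115,900 g.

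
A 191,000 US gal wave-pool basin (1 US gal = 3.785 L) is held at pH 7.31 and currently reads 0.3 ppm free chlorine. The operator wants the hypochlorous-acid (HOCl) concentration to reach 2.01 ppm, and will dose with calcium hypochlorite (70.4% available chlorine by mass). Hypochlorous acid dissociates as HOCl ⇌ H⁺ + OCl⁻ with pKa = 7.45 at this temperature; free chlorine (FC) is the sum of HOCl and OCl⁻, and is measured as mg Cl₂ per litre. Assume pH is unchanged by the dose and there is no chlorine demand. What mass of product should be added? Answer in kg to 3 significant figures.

3.25 kg

Volume: 191,000 US gal × 3.785 L/gal = 722,935 L.
[OCl⁻]/[HOCl] = 10^(pH − pKa) = 10^(7.31 − 7.45) = 0.7244; fraction as HOCl = 1/(1 + 0.7244) = 0.5799.
Free chlorine required for 2.01 ppm HOCl: 2.01 / 0.5799 = 3.466 ppm.
FC to add: 3.466 − 0.3 = 3.166 mg/L as Cl₂.
Cl₂ equivalent: 3.166 mg/L × 722,935 L = 2289 g.
Product at 70.4% available Cl: 2289 / 0.704 = 3251 g.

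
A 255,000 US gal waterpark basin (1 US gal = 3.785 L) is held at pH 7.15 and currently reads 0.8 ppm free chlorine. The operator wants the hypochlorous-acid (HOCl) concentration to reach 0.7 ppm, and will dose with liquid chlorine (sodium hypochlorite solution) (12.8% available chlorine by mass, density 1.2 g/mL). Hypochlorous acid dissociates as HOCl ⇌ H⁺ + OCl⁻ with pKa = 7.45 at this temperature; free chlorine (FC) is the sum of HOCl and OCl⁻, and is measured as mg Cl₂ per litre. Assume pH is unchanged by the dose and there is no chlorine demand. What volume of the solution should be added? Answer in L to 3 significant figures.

Volume: 255,000 US gal × 3.785 L/gal = 965,175 L.
[OCl⁻]/[HOCl] = 10^(pH − pKa) = 10^(7.15 − 7.45) = 0.5012; fraction as HOCl = 1/(1 + 0.5012) = 0.6661.
Free chlorine required for 0.7 ppm HOCl: 0.7 / 0.6661 = 1.051 ppm.
FC to add: 1.051 − 0.8 = 0.2508 mg/L as Cl₂.
Cl₂ equivalent: 0.2508 mg/L × 965,175 L = 242.1 g.
Product at 12.8% available Cl: 242.1 / 0.128 = 1891 g.
Volume: 1891 g ÷ 1.2 g/mL = 1576 mL.

1.58 L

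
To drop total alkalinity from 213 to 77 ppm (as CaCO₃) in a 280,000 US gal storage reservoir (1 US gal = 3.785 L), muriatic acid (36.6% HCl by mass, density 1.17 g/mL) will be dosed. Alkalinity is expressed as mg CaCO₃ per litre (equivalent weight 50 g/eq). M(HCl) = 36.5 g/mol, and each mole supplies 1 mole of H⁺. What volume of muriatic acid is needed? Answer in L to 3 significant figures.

Volume: 280,000 US gal × 3.785 L/gal = 1,059,800 L.
Alkalinity to neutralize: (213 − 77) = 136 mg/L as CaCO₃ × 1,059,800 L = 144,100 g as CaCO₃.
Equivalents of H⁺ required: 144,100 ÷ 50 g/eq = 2883 eq = 2883 mol HCl.
Mass of HCl: 2883 × 36.5 = 105,200 g.
Mass of 36.6% solution: 105,200 / 0.366 = 287,500 g.
Volume: 287,500 g ÷ 1.17 g/mL = 245,700 mL.

246 L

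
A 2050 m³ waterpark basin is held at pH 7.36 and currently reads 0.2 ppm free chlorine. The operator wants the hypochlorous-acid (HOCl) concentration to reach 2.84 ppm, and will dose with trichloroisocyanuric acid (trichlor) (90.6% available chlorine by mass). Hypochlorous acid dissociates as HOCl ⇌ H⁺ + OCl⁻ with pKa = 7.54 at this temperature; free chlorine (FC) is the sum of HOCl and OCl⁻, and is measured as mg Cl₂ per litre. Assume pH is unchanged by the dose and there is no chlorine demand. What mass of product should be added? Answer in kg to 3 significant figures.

Volume: 2050 m³ = 2,050,000 L.
[OCl⁻]/[HOCl] = 10^(pH − pKa) = 10^(7.36 − 7.54) = 0.6607; fraction as HOCl = 1/(1 + 0.6607) = 0.6022.
Free chlorine required for 2.84 ppm HOCl: 2.84 / 0.6022 = 4.716 ppm.
FC to add: 4.716 − 0.2 = 4.516 mg/L as Cl₂.
Cl₂ equivalent: 4.516 mg/L × 2,050,000 L = 9259 g.
Product at 90.6% available Cl: 9259 / 0.906 = 10,220 g.

10.2 kg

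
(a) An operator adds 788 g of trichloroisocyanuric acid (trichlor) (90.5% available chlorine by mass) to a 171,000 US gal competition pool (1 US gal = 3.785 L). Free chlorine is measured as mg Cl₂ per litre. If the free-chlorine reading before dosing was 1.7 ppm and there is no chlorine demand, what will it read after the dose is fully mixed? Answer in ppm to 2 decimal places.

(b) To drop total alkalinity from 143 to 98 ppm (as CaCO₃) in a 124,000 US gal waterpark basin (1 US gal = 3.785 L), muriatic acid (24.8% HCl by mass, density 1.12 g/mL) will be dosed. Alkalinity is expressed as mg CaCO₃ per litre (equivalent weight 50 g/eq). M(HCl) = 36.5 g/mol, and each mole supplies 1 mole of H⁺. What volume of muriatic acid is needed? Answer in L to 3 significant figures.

(a) 2.80 ppm; (b) 55.5 L

(a) Volume: 171,000 US gal × 3.785 L/gal = 647,235 L.
(a) Available chlorine delivered: 788 g × 0.905 = 713.1 g as Cl₂.
(a) Concentration rise: 713.1 g / 647,235 L = 1.102 mg/L = 1.10 ppm.
(a) Final FC: 1.7 + 1.10 = 2.80 ppm.

(b) Volume: 124,000 US gal × 3.785 L/gal = 469,340 L.
(b) Alkalinity to neutralize: (143 − 98) = 45 mg/L as CaCO₃ × 469,340 L = 21,120 g as CaCO₃.
(b) Equivalents of H⁺ required: 21,120 ÷ 50 g/eq = 422.4 eq = 422.4 mol HCl.
(b) Mass of HCl: 422.4 × 36.5 = 15,420 g.
(b) Mass of 24.8% solution: 15,420 / 0.248 = 62,170 g.
(b) Volume: 62,170 g ÷ 1.12 g/mL = 55,510 mL.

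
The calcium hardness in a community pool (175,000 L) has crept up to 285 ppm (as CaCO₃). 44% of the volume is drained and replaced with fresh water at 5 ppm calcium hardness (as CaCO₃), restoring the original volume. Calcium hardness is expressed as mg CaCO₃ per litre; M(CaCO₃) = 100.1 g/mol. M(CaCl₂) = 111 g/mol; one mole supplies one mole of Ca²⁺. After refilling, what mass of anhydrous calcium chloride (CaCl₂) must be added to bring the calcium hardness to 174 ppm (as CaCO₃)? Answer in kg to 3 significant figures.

2.37 kg

After draining 44% and refilling: 285 × 0.56 + 5 × 0.44 = 161.8 ppm.
Deficit to target: 174 − 161.8 = 12.2 mg/L.
As CaCO₃: 12.2 mg/L × 175,000 L = 2135 g; ÷ 100.1 = 21.33 mol Ca²⁺.
Mass: 21.33 × 111 = 2367 g.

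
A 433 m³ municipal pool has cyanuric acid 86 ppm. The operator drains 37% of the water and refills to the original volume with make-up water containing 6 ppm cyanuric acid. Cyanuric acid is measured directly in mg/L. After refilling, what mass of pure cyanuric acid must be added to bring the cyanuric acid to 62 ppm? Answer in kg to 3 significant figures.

2.42 kg

Volume: 433 m³ = 433,000 L.
After draining 37% and refilling: 86 × 0.63 + 6 × 0.37 = 56.4 ppm.
Deficit to target: 62 − 56.4 = 5.6 mg/L.
Mass: 5.6 mg/L × 433,000 L = 2425 g cyanuric acid.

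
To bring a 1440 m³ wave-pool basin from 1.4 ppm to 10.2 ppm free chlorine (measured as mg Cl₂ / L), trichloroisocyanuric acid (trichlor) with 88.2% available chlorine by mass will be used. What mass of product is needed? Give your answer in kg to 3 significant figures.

14.4 kg

Volume: 1440 m³ = 1,440,000 L.
Chlorine deficit: 10.2 − 1.4 = 8.8 ppm = 8.8 mg/L as Cl₂.
Cl₂ equivalent needed: 8.8 mg/L × 1,440,000 L = 12,670,000 mg = 12,670 g.
Product at 88.2% available chlorine: 12,670 / 0.882 = 14,370 g.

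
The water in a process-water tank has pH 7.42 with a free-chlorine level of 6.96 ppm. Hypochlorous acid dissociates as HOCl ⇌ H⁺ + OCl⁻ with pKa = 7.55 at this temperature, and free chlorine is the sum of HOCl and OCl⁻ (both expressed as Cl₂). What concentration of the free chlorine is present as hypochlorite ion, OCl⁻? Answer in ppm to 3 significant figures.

[OCl⁻]/[HOCl] = 10^(pH − pKa) = 10^(7.42 − 7.55) = 10^-0.13 = 0.7413.
Fraction as HOCl = 1 / (1 + 0.7413) = 0.5743.
OCl⁻ = (1 − 0.5743) × 6.96 ppm = 2.963 ppm.

2.96 ppm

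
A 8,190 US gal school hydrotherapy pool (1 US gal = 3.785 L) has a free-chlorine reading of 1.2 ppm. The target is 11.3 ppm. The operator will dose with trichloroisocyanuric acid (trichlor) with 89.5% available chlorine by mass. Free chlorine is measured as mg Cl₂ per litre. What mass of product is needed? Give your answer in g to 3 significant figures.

350 g

Volume: 8,190 US gal × 3.785 L/gal = 30,999 L.
Chlorine deficit: 11.3 − 1.2 = 10.1 ppm = 10.1 mg/L as Cl₂.
Cl₂ equivalent needed: 10.1 mg/L × 30,999 L = 313,100 mg = 313.1 g.
Product at 89.5% available chlorine: 313.1 / 0.895 = 349.8 g.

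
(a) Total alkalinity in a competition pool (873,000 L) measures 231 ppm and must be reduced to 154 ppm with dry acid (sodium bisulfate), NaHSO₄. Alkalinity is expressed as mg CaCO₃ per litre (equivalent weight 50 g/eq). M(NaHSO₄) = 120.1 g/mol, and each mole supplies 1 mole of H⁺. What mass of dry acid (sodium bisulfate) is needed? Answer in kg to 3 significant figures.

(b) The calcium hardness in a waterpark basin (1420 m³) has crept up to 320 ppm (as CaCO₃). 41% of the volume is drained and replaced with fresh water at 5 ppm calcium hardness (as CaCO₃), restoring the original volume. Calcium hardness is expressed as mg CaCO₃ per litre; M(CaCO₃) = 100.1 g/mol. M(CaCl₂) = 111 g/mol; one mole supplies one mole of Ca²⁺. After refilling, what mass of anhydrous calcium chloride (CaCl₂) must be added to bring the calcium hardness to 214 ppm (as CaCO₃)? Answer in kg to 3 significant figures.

(a) Alkalinity to neutralize: (231 − 154) = 77 mg/L as CaCO₃ × 873,000 L = 67,220 g as CaCO₃.
(a) Equivalents of H⁺ required: 67,220 ÷ 50 g/eq = 1344 eq = 1344 mol NaHSO₄.
(a) Mass of NaHSO₄: 1344 × 120.1 = 161,500 g.

(b) Volume: 1420 m³ = 1,420,000 L.
(b) After draining 41% and refilling: 320 × 0.59 + 5 × 0.41 = 190.85 ppm.
(b) Deficit to target: 214 − 190.85 = 23.15 mg/L.
(b) As CaCO₃: 23.15 mg/L × 1,420,000 L = 32,870 g; ÷ 100.1 = 328.4 mol Ca²⁺.
(b) Mass: 328.4 × 111 = 36,450 g.

(a) 161 kg; (b) 36.5 kg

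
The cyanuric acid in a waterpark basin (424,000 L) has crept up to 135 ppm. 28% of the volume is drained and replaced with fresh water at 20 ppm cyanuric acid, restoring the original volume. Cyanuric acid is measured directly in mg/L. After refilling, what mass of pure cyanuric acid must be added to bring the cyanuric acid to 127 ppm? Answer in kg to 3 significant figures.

10.3 kg

After draining 28% and refilling: 135 × 0.72 + 20 × 0.28 = 102.8 ppm.
Deficit to target: 127 − 102.8 = 24.2 mg/L.
Mass: 24.2 mg/L × 424,000 L = 10,260 g cyanuric acid.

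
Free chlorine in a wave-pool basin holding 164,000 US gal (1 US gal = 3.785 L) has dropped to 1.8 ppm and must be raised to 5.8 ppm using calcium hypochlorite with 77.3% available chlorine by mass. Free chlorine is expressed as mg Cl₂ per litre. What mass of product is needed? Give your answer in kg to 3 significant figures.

3.21 kg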